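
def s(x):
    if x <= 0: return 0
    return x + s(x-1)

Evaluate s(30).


s(30)
= 30 + 29 + 28 + 27 + 26 + 25 + 24 + 23 + 22 + 21 + 20 + 19 + 18 + 17 + 16 + 15 + 14 + 13 + 12 + 11 + 10 + 9 + 8 + 7 + 6 + 5 + 4 + 3 + 2 + 1 + s(0)
= 30 + 29 + 28 + 27 + 26 + 25 + 24 + 23 + 22 + 21 + 20 + 19 + 18 + 17 + 16 + 15 + 14 + 13 + 12 + 11 + 10 + 9 + 8 + 7 + 6 + 5 + 4 + 3 + 2 + 1 + 0
= 465

465


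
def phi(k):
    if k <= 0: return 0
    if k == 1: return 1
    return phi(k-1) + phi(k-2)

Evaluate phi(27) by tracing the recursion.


Computing phi(27) bottom-up:
phi(0) = 0
phi(1) = 1
phi(2) = phi(1) + phi(0) = 1 + 0 = 1
phi(3) = phi(2) + phi(1) = 1 + 1 = 2
phi(4) = phi(3) + phi(2) = 2 + 1 = 3
phi(5) = phi(4) + phi(3) = 3 + 2 = 5
phi(6) = phi(5) + phi(4) = 5 + 3 = 8
phi(7) = phi(6) + phi(5) = 8 + 5 = 13
phi(8) = phi(7) + phi(6) = 13 + 8 = 21
phi(9) = phi(8) + phi(7) = 21 + 13 = 34
phi(10) = phi(9) + phi(8) = 34 + 21 = 55
phi(11) = phi(10) + phi(9) = 55 + 34 = 89
phi(12) = phi(11) + phi(10) = 89 + 55 = 144
phi(13) = phi(12) + phi(11) = 144 + 89 = 233
phi(14) = phi(13) + phi(12) = 233 + 144 = 377
phi(15) = phi(14) + phi(13) = 377 + 233 = 610
phi(16) = phi(15) + phi(14) = 610 + 377 = 987
phi(17) = phi(16) + phi(15) = 987 + 610 = 1597
phi(18) = phi(17) + phi(16) = 1597 + 987 = 2584
phi(19) = phi(18) + phi(17) = 2584 + 1597 = 4181
phi(20) = phi(19) + phi(18) = 4181 + 2584 = 6765
phi(21) = phi(20) + phi(19) = 6765 + 4181 = 10946
phi(22) = phi(21) + phi(20) = 10946 + 6765 = 17711
phi(23) = phi(22) + phi(21) = 17711 + 10946 = 28657
phi(24) = phi(23) + phi(22) = 28657 + 17711 = 46368
phi(25) = phi(24) + phi(23) = 46368 + 28657 = 75025
phi(26) = phi(25) + phi(24) = 75025 + 46368 = 121393
phi(27) = phi(26) + phi(25) = 121393 + 75025 = 196418

196418


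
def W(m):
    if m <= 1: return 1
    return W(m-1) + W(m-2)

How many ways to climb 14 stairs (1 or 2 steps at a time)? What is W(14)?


Building up from base cases:
W(0) = 1
W(1) = 1
W(2) = W(1) + W(0) = 1 + 1 = 2
W(3) = W(2) + W(1) = 2 + 1 = 3
W(4) = W(3) + W(2) = 3 + 2 = 5
W(5) = W(4) + W(3) = 5 + 3 = 8
W(6) = W(5) + W(4) = 8 + 5 = 13
W(7) = W(6) + W(5) = 13 + 8 = 21
W(8) = W(7) + W(6) = 21 + 13 = 34
W(9) = W(8) + W(7) = 34 + 21 = 55
W(10) = W(9) + W(8) = 55 + 34 = 89
W(11) = W(10) + W(9) = 89 + 55 = 144
W(12) = W(11) + W(10) = 144 + 89 = 233
W(13) = W(12) + W(11) = 233 + 144 = 377
W(14) = W(13) + W(12) = 377 + 233 = 610

610


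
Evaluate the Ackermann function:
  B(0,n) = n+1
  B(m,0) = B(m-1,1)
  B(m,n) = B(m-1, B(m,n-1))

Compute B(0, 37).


B(0, 37) = 38
Result: B(0, 37) = 38

38


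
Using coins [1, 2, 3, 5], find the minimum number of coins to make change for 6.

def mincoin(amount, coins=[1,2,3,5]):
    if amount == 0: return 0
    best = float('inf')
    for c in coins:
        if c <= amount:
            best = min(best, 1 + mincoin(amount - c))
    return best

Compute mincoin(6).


Building up with DP:
mincoin(0) = 0
mincoin(1) = min(1+mincoin(0)=1+0=1) = 1
mincoin(2) = min(1+mincoin(1)=1+1=2, 1+mincoin(0)=1+0=1) = 1
mincoin(3) = min(1+mincoin(2)=1+1=2, 1+mincoin(1)=1+1=2, 1+mincoin(0)=1+0=1) = 1
mincoin(4) = min(1+mincoin(3)=1+1=2, 1+mincoin(2)=1+1=2, 1+mincoin(1)=1+1=2) = 2
mincoin(5) = min(1+mincoin(4)=1+2=3, 1+mincoin(3)=1+1=2, 1+mincoin(2)=1+1=2, 1+mincoin(0)=1+0=1) = 1
mincoin(6) = min(1+mincoin(5)=1+1=2, 1+mincoin(4)=1+2=3, 1+mincoin(3)=1+1=2, 1+mincoin(1)=1+1=2) = 2

2


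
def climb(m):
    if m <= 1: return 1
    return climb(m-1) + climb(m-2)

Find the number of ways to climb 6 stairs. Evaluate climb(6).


Building up from base cases:
climb(0) = 1
climb(1) = 1
climb(2) = climb(1) + climb(0) = 1 + 1 = 2
climb(3) = climb(2) + climb(1) = 2 + 1 = 3
climb(4) = climb(3) + climb(2) = 3 + 2 = 5
climb(5) = climb(4) + climb(3) = 5 + 3 = 8
climb(6) = climb(5) + climb(4) = 8 + 5 = 13

13


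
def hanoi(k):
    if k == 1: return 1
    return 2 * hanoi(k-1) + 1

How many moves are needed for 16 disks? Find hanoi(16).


hanoi(16) = 2 * hanoi(15) + 1
hanoi(15) = 2 * hanoi(14) + 1
hanoi(14) = 2 * hanoi(13) + 1
hanoi(13) = 2 * hanoi(12) + 1
hanoi(12) = 2 * hanoi(11) + 1
hanoi(11) = 2 * hanoi(10) + 1
hanoi(10) = 2 * hanoi(9) + 1
hanoi(9) = 2 * hanoi(8) + 1
hanoi(8) = 2 * hanoi(7) + 1
hanoi(7) = 2 * hanoi(6) + 1
hanoi(6) = 2 * hanoi(5) + 1
hanoi(5) = 2 * hanoi(4) + 1
hanoi(4) = 2 * hanoi(3) + 1
hanoi(3) = 2 * hanoi(2) + 1
hanoi(2) = 2 * hanoi(1) + 1
hanoi(1) = 1  (base case)
hanoi(2) = 2 * 1 + 1 = 3
hanoi(3) = 2 * 3 + 1 = 7
hanoi(4) = 2 * 7 + 1 = 15
hanoi(5) = 2 * 15 + 1 = 31
hanoi(6) = 2 * 31 + 1 = 63
hanoi(7) = 2 * 63 + 1 = 127
hanoi(8) = 2 * 127 + 1 = 255
hanoi(9) = 2 * 255 + 1 = 511
hanoi(10) = 2 * 511 + 1 = 1023
hanoi(11) = 2 * 1023 + 1 = 2047
hanoi(12) = 2 * 2047 + 1 = 4095
hanoi(13) = 2 * 4095 + 1 = 8191
hanoi(14) = 2 * 8191 + 1 = 16383
hanoi(15) = 2 * 16383 + 1 = 32767
hanoi(16) = 2 * 32767 + 1 = 65535

65535


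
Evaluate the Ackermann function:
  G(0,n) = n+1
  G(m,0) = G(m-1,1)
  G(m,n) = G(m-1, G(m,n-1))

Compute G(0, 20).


G(0, 20) = 21
Result: G(0, 20) = 21

21


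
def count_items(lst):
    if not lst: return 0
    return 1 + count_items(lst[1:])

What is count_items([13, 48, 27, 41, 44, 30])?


count_items([13, 48, 27, 41, 44, 30]) = 1 + count_items([48, 27, 41, 44, 30])
count_items([48, 27, 41, 44, 30]) = 1 + count_items([27, 41, 44, 30])
count_items([27, 41, 44, 30]) = 1 + count_items([41, 44, 30])
count_items([41, 44, 30]) = 1 + count_items([44, 30])
count_items([44, 30]) = 1 + count_items([30])
count_items([30]) = 1 + count_items([])
count_items([]) = 0  (base case)
Unwinding: 1 + 1 + 1 + 1 + 1 + 1 + 0 = 6

6


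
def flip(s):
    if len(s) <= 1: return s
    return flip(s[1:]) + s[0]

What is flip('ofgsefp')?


flip('ofgsefp') = flip('fgsefp') + 'o'
flip('fgsefp') = flip('gsefp') + 'f'
flip('gsefp') = flip('sefp') + 'g'
flip('sefp') = flip('efp') + 's'
flip('efp') = flip('fp') + 'e'
flip('fp') = flip('p') + 'f'
flip('p') = 'p'  (base case)
Concatenating: 'p' + 'f' + 'e' + 's' + 'g' + 'f' + 'o' = 'pfesgfo'

pfesgfo


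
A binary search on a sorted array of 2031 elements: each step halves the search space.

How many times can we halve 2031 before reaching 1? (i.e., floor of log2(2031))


2031 / 2 = 1015
1015 / 2 = 507
507 / 2 = 253
253 / 2 = 126
126 / 2 = 63
63 / 2 = 31
31 / 2 = 15
15 / 2 = 7
7 / 2 = 3
3 / 2 = 1
Reached 1 after 10 halvings

10


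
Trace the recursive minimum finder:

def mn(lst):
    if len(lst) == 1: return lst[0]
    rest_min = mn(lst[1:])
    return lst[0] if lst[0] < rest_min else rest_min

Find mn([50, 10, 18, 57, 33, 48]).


mn([50, 10, 18, 57, 33, 48]): compare 50 with mn([10, 18, 57, 33, 48])
mn([10, 18, 57, 33, 48]): compare 10 with mn([18, 57, 33, 48])
mn([18, 57, 33, 48]): compare 18 with mn([57, 33, 48])
mn([57, 33, 48]): compare 57 with mn([33, 48])
mn([33, 48]): compare 33 with mn([48])
mn([48]) = 48  (base case)
Compare 33 with 48 -> 33
Compare 57 with 33 -> 33
Compare 18 with 33 -> 18
Compare 10 with 18 -> 10
Compare 50 with 10 -> 10

10


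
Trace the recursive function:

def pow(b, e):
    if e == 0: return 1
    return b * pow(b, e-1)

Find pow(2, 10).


pow(2, 10)
= 2 * pow(2, 9)
= 2 * 2 * pow(2, 8)
= 2 * 2 * 2 * pow(2, 7)
= 2 * 2 * 2 * 2 * pow(2, 6)
= 2 * 2 * 2 * 2 * 2 * pow(2, 5)
= 2 * 2 * 2 * 2 * 2 * 2 * pow(2, 4)
= 2 * 2 * 2 * 2 * 2 * 2 * 2 * pow(2, 3)
= 2 * 2 * 2 * 2 * 2 * 2 * 2 * 2 * pow(2, 2)
= 2 * 2 * 2 * 2 * 2 * 2 * 2 * 2 * 2 * pow(2, 1)
= 2 * 2 * 2 * 2 * 2 * 2 * 2 * 2 * 2 * 2 * pow(2, 0)
= 2 * 2 * 2 * 2 * 2 * 2 * 2 * 2 * 2 * 2 * 1
= 1024

1024


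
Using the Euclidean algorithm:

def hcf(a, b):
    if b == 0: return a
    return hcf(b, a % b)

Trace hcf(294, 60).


hcf(294, 60) = hcf(60, 54)
hcf(60, 54) = hcf(54, 6)
hcf(54, 6) = hcf(6, 0)
hcf(6, 0) = 6  (base case)

6


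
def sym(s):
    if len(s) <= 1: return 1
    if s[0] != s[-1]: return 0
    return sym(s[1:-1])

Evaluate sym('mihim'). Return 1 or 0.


sym('mihim'): s[0]='m' == s[-1]='m' -> check sym('ihi')
sym('ihi'): s[0]='i' == s[-1]='i' -> check sym('h')
sym('h'): len <= 1 -> return 1  (base case)
Result: 1 (palindrome)

1


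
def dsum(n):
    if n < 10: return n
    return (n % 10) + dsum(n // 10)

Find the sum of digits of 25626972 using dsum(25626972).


dsum(25626972) = 2 + dsum(2562697)
dsum(2562697) = 7 + dsum(256269)
dsum(256269) = 9 + dsum(25626)
dsum(25626) = 6 + dsum(2562)
dsum(2562) = 2 + dsum(256)
dsum(256) = 6 + dsum(25)
dsum(25) = 5 + dsum(2)
dsum(2) = 2  (base case)
Total: 2 + 7 + 9 + 6 + 2 + 6 + 5 + 2 = 39

39


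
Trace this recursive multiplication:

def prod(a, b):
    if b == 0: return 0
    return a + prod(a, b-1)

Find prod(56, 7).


prod(56, 7) = 56 + prod(56, 6)
prod(56, 6) = 56 + prod(56, 5)
prod(56, 5) = 56 + prod(56, 4)
prod(56, 4) = 56 + prod(56, 3)
prod(56, 3) = 56 + prod(56, 2)
prod(56, 2) = 56 + prod(56, 1)
prod(56, 1) = 56 + prod(56, 0)
prod(56, 0) = 0  (base case)
Total: 56 + 56 + 56 + 56 + 56 + 56 + 56 + 0 = 392

392


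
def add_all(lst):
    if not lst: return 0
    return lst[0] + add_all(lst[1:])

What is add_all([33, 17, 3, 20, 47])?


add_all([33, 17, 3, 20, 47]) = 33 + add_all([17, 3, 20, 47])
add_all([17, 3, 20, 47]) = 17 + add_all([3, 20, 47])
add_all([3, 20, 47]) = 3 + add_all([20, 47])
add_all([20, 47]) = 20 + add_all([47])
add_all([47]) = 47 + add_all([])
add_all([]) = 0  (base case)
Total: 33 + 17 + 3 + 20 + 47 + 0 = 120

120


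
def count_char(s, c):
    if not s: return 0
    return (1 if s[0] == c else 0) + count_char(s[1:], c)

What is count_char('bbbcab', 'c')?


s[0]='b' != 'c' -> 0
s[0]='b' != 'c' -> 0
s[0]='b' != 'c' -> 0
s[0]='c' == 'c' -> 1
s[0]='a' != 'c' -> 0
s[0]='b' != 'c' -> 0
Sum: 0 + 0 + 0 + 1 + 0 + 0 = 1

1


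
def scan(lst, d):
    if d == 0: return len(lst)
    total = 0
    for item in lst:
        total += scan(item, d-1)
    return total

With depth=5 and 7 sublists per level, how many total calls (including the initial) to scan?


At depth 0 (root): 1 call
At depth 1: each of 1 parents calls scan on 7 children = 7 calls
At depth 2: each of 7 parents calls scan on 7 children = 49 calls
At depth 3: each of 49 parents calls scan on 7 children = 343 calls
At depth 4: each of 343 parents calls scan on 7 children = 2401 calls
At depth 5: each of 2401 parents calls scan on 7 children = 16807 calls
Total: 1 + 7 + 49 + 343 + 2401 + 16807 = 19608

19608


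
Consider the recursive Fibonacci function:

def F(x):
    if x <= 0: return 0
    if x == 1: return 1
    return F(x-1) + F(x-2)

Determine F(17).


Computing F(17) bottom-up:
F(0) = 0
F(1) = 1
F(2) = F(1) + F(0) = 1 + 0 = 1
F(3) = F(2) + F(1) = 1 + 1 = 2
F(4) = F(3) + F(2) = 2 + 1 = 3
F(5) = F(4) + F(3) = 3 + 2 = 5
F(6) = F(5) + F(4) = 5 + 3 = 8
F(7) = F(6) + F(5) = 8 + 5 = 13
F(8) = F(7) + F(6) = 13 + 8 = 21
F(9) = F(8) + F(7) = 21 + 13 = 34
F(10) = F(9) + F(8) = 34 + 21 = 55
F(11) = F(10) + F(9) = 55 + 34 = 89
F(12) = F(11) + F(10) = 89 + 55 = 144
F(13) = F(12) + F(11) = 144 + 89 = 233
F(14) = F(13) + F(12) = 233 + 144 = 377
F(15) = F(14) + F(13) = 377 + 233 = 610
F(16) = F(15) + F(14) = 610 + 377 = 987
F(17) = F(16) + F(15) = 987 + 610 = 1597

1597


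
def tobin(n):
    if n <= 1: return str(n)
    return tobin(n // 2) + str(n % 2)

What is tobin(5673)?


tobin(5673) = tobin(2836) + '1'
tobin(2836) = tobin(1418) + '0'
tobin(1418) = tobin(709) + '0'
tobin(709) = tobin(354) + '1'
tobin(354) = tobin(177) + '0'
tobin(177) = tobin(88) + '1'
tobin(88) = tobin(44) + '0'
tobin(44) = tobin(22) + '0'
tobin(22) = tobin(11) + '0'
tobin(11) = tobin(5) + '1'
tobin(5) = tobin(2) + '1'
tobin(2) = tobin(1) + '0'
tobin(1) = '1'  (base case)
Concatenating: '1' + '0' + '1' + '1' + '0' + '0' + '0' + '1' + '0' + '1' + '0' + '0' + '1' = '1011000101001'

1011000101001


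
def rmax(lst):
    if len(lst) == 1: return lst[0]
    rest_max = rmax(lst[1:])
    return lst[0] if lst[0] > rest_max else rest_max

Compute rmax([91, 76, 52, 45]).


rmax([91, 76, 52, 45]): compare 91 with rmax([76, 52, 45])
rmax([76, 52, 45]): compare 76 with rmax([52, 45])
rmax([52, 45]): compare 52 with rmax([45])
rmax([45]) = 45  (base case)
Compare 52 with 45 -> 52
Compare 76 with 52 -> 76
Compare 91 with 76 -> 91

91


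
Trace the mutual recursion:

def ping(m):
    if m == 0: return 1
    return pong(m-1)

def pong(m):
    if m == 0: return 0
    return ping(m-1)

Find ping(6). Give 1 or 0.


ping(6) = pong(5)
pong(5) = ping(4)
ping(4) = pong(3)
pong(3) = ping(2)
ping(2) = pong(1)
pong(1) = ping(0)
ping(0) = 1  (base case)
Result: 1

1


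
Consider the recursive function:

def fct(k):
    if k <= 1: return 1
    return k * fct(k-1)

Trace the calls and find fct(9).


fct(9)
= 9 * fct(8)
= 9 * 8 * fct(7)
= 9 * 8 * 7 * fct(6)
= 9 * 8 * 7 * 6 * fct(5)
= 9 * 8 * 7 * 6 * 5 * fct(4)
= 9 * 8 * 7 * 6 * 5 * 4 * fct(3)
= 9 * 8 * 7 * 6 * 5 * 4 * 3 * fct(2)
= 9 * 8 * 7 * 6 * 5 * 4 * 3 * 2 * fct(1)
= 9 * 8 * 7 * 6 * 5 * 4 * 3 * 2 * 1
= 362880

362880


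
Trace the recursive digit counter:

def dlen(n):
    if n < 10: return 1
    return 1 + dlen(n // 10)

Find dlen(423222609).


dlen(423222609) = 1 + dlen(42322260)
dlen(42322260) = 1 + dlen(4232226)
dlen(4232226) = 1 + dlen(423222)
dlen(423222) = 1 + dlen(42322)
dlen(42322) = 1 + dlen(4232)
dlen(4232) = 1 + dlen(423)
dlen(423) = 1 + dlen(42)
dlen(42) = 1 + dlen(4)
dlen(4) = 1  (base case: 4 < 10)
Unwinding: 1 + 1 + 1 + 1 + 1 + 1 + 1 + 1 + 1 = 9

9


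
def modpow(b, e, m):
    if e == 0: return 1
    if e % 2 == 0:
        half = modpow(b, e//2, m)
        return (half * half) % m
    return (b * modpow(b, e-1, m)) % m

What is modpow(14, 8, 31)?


modpow(14, 8, 31): e is even, compute modpow(14, 4, 31)
  modpow(14, 4, 31): e is even, compute modpow(14, 2, 31)
    modpow(14, 2, 31): e is even, compute modpow(14, 1, 31)
      modpow(14, 1, 31): e is odd, compute modpow(14, 0, 31)
        modpow(14, 0, 31) = 1
      (14 * 1) % 31 = 14
    half=14, (14*14) % 31 = 10
  half=10, (10*10) % 31 = 7
half=7, (7*7) % 31 = 18

18


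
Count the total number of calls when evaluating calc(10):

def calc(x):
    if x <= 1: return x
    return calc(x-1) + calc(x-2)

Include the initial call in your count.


Let C(n) = total calls for calc(n)
C(0) = 1, C(1) = 1
C(2) = 1 + C(1) + C(0) = 1 + 1 + 1 = 3
C(3) = 1 + C(2) + C(1) = 1 + 3 + 1 = 5
C(4) = 1 + C(3) + C(2) = 1 + 5 + 3 = 9
C(5) = 1 + C(4) + C(3) = 1 + 9 + 5 = 15
C(6) = 1 + C(5) + C(4) = 1 + 15 + 9 = 25
C(7) = 1 + C(6) + C(5) = 1 + 25 + 15 = 41
C(8) = 1 + C(7) + C(6) = 1 + 41 + 25 = 67
C(9) = 1 + C(8) + C(7) = 1 + 67 + 41 = 109
C(10) = 1 + C(9) + C(8) = 1 + 109 + 67 = 177

177


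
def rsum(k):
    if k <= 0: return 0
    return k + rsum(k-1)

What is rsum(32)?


rsum(32)
= 32 + 31 + 30 + 29 + 28 + 27 + 26 + 25 + 24 + 23 + 22 + 21 + 20 + 19 + 18 + 17 + 16 + 15 + 14 + 13 + 12 + 11 + 10 + 9 + 8 + 7 + 6 + 5 + 4 + 3 + 2 + 1 + rsum(0)
= 32 + 31 + 30 + 29 + 28 + 27 + 26 + 25 + 24 + 23 + 22 + 21 + 20 + 19 + 18 + 17 + 16 + 15 + 14 + 13 + 12 + 11 + 10 + 9 + 8 + 7 + 6 + 5 + 4 + 3 + 2 + 1 + 0
= 528

528


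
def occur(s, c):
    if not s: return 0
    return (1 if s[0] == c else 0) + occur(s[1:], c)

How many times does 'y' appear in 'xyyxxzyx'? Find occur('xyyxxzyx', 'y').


s[0]='x' != 'y' -> 0
s[0]='y' == 'y' -> 1
s[0]='y' == 'y' -> 1
s[0]='x' != 'y' -> 0
s[0]='x' != 'y' -> 0
s[0]='z' != 'y' -> 0
s[0]='y' == 'y' -> 1
s[0]='x' != 'y' -> 0
Sum: 0 + 1 + 1 + 0 + 0 + 0 + 1 + 0 = 3

3


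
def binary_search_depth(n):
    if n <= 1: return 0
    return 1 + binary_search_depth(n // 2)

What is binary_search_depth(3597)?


3597 / 2 = 1798
1798 / 2 = 899
899 / 2 = 449
449 / 2 = 224
224 / 2 = 112
112 / 2 = 56
56 / 2 = 28
28 / 2 = 14
14 / 2 = 7
7 / 2 = 3
3 / 2 = 1
Reached 1 after 11 halvings

11


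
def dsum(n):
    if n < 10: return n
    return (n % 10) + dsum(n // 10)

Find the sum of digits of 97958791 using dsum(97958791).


dsum(97958791) = 1 + dsum(9795879)
dsum(9795879) = 9 + dsum(979587)
dsum(979587) = 7 + dsum(97958)
dsum(97958) = 8 + dsum(9795)
dsum(9795) = 5 + dsum(979)
dsum(979) = 9 + dsum(97)
dsum(97) = 7 + dsum(9)
dsum(9) = 9  (base case)
Total: 1 + 9 + 7 + 8 + 5 + 9 + 7 + 9 = 55

55


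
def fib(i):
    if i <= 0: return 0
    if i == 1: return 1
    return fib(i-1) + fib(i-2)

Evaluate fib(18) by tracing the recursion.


Computing fib(18) bottom-up:
fib(0) = 0
fib(1) = 1
fib(2) = fib(1) + fib(0) = 1 + 0 = 1
fib(3) = fib(2) + fib(1) = 1 + 1 = 2
fib(4) = fib(3) + fib(2) = 2 + 1 = 3
fib(5) = fib(4) + fib(3) = 3 + 2 = 5
fib(6) = fib(5) + fib(4) = 5 + 3 = 8
fib(7) = fib(6) + fib(5) = 8 + 5 = 13
fib(8) = fib(7) + fib(6) = 13 + 8 = 21
fib(9) = fib(8) + fib(7) = 21 + 13 = 34
fib(10) = fib(9) + fib(8) = 34 + 21 = 55
fib(11) = fib(10) + fib(9) = 55 + 34 = 89
fib(12) = fib(11) + fib(10) = 89 + 55 = 144
fib(13) = fib(12) + fib(11) = 144 + 89 = 233
fib(14) = fib(13) + fib(12) = 233 + 144 = 377
fib(15) = fib(14) + fib(13) = 377 + 233 = 610
fib(16) = fib(15) + fib(14) = 610 + 377 = 987
fib(17) = fib(16) + fib(15) = 987 + 610 = 1597
fib(18) = fib(17) + fib(16) = 1597 + 987 = 2584

2584


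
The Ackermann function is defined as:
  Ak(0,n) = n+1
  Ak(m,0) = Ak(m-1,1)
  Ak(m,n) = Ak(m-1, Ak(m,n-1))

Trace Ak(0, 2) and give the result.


Ak(0, 2) = 3
Result: Ak(0, 2) = 3

3


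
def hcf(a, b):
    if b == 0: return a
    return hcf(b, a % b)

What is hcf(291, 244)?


hcf(291, 244) = hcf(244, 47)
hcf(244, 47) = hcf(47, 9)
hcf(47, 9) = hcf(9, 2)
hcf(9, 2) = hcf(2, 1)
hcf(2, 1) = hcf(1, 0)
hcf(1, 0) = 1  (base case)

1


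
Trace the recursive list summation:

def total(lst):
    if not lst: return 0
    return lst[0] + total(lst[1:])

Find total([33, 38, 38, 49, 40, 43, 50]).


total([33, 38, 38, 49, 40, 43, 50]) = 33 + total([38, 38, 49, 40, 43, 50])
total([38, 38, 49, 40, 43, 50]) = 38 + total([38, 49, 40, 43, 50])
total([38, 49, 40, 43, 50]) = 38 + total([49, 40, 43, 50])
total([49, 40, 43, 50]) = 49 + total([40, 43, 50])
total([40, 43, 50]) = 40 + total([43, 50])
total([43, 50]) = 43 + total([50])
total([50]) = 50 + total([])
total([]) = 0  (base case)
Total: 33 + 38 + 38 + 49 + 40 + 43 + 50 + 0 = 291

291


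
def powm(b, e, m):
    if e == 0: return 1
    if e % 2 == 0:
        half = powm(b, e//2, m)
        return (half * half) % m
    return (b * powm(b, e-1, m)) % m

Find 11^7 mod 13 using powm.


powm(11, 7, 13): e is odd, compute powm(11, 6, 13)
  powm(11, 6, 13): e is even, compute powm(11, 3, 13)
    powm(11, 3, 13): e is odd, compute powm(11, 2, 13)
      powm(11, 2, 13): e is even, compute powm(11, 1, 13)
        powm(11, 1, 13): e is odd, compute powm(11, 0, 13)
          powm(11, 0, 13) = 1
        (11 * 1) % 13 = 11
      half=11, (11*11) % 13 = 4
    (11 * 4) % 13 = 5
  half=5, (5*5) % 13 = 12
(11 * 12) % 13 = 2

2


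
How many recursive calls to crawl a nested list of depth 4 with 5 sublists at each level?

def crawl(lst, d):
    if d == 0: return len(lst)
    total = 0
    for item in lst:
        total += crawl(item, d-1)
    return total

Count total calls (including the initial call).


At depth 0 (root): 1 call
At depth 1: each of 1 parents calls crawl on 5 children = 5 calls
At depth 2: each of 5 parents calls crawl on 5 children = 25 calls
At depth 3: each of 25 parents calls crawl on 5 children = 125 calls
At depth 4: each of 125 parents calls crawl on 5 children = 625 calls
Total: 1 + 5 + 25 + 125 + 625 = 781

781


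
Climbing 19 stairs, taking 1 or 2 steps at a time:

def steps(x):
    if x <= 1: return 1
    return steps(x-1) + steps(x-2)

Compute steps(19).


Building up from base cases:
steps(0) = 1
steps(1) = 1
steps(2) = steps(1) + steps(0) = 1 + 1 = 2
steps(3) = steps(2) + steps(1) = 2 + 1 = 3
steps(4) = steps(3) + steps(2) = 3 + 2 = 5
steps(5) = steps(4) + steps(3) = 5 + 3 = 8
steps(6) = steps(5) + steps(4) = 8 + 5 = 13
steps(7) = steps(6) + steps(5) = 13 + 8 = 21
steps(8) = steps(7) + steps(6) = 21 + 13 = 34
steps(9) = steps(8) + steps(7) = 34 + 21 = 55
steps(10) = steps(9) + steps(8) = 55 + 34 = 89
steps(11) = steps(10) + steps(9) = 89 + 55 = 144
steps(12) = steps(11) + steps(10) = 144 + 89 = 233
steps(13) = steps(12) + steps(11) = 233 + 144 = 377
steps(14) = steps(13) + steps(12) = 377 + 233 = 610
steps(15) = steps(14) + steps(13) = 610 + 377 = 987
steps(16) = steps(15) + steps(14) = 987 + 610 = 1597
steps(17) = steps(16) + steps(15) = 1597 + 987 = 2584
steps(18) = steps(17) + steps(16) = 2584 + 1597 = 4181
steps(19) = steps(18) + steps(17) = 4181 + 2584 = 6765

6765


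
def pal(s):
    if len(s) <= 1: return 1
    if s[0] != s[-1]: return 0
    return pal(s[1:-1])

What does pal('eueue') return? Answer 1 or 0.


pal('eueue'): s[0]='e' == s[-1]='e' -> check pal('ueu')
pal('ueu'): s[0]='u' == s[-1]='u' -> check pal('e')
pal('e'): len <= 1 -> return 1  (base case)
Result: 1 (palindrome)

1


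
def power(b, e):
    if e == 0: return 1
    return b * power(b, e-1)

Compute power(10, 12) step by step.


power(10, 12)
= 10 * power(10, 11)
= 10 * 10 * power(10, 10)
= 10 * 10 * 10 * power(10, 9)
= 10 * 10 * 10 * 10 * power(10, 8)
= 10 * 10 * 10 * 10 * 10 * power(10, 7)
= 10 * 10 * 10 * 10 * 10 * 10 * power(10, 6)
= 10 * 10 * 10 * 10 * 10 * 10 * 10 * power(10, 5)
= 10 * 10 * 10 * 10 * 10 * 10 * 10 * 10 * power(10, 4)
= 10 * 10 * 10 * 10 * 10 * 10 * 10 * 10 * 10 * power(10, 3)
= 10 * 10 * 10 * 10 * 10 * 10 * 10 * 10 * 10 * 10 * power(10, 2)
= 10 * 10 * 10 * 10 * 10 * 10 * 10 * 10 * 10 * 10 * 10 * power(10, 1)
= 10 * 10 * 10 * 10 * 10 * 10 * 10 * 10 * 10 * 10 * 10 * 10 * power(10, 0)
= 10 * 10 * 10 * 10 * 10 * 10 * 10 * 10 * 10 * 10 * 10 * 10 * 1
= 1000000000000

1000000000000


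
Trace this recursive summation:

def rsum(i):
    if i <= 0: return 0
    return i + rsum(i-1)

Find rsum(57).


rsum(57)
= 57 + 56 + 55 + 54 + 53 + 52 + 51 + 50 + 49 + 48 + 47 + 46 + 45 + 44 + 43 + 42 + 41 + 40 + 39 + 38 + 37 + 36 + 35 + 34 + 33 + 32 + 31 + 30 + 29 + 28 + 27 + 26 + 25 + 24 + 23 + 22 + 21 + 20 + 19 + 18 + 17 + 16 + 15 + 14 + 13 + 12 + 11 + 10 + 9 + 8 + 7 + 6 + 5 + 4 + 3 + 2 + 1 + rsum(0)
= 57 + 56 + 55 + 54 + 53 + 52 + 51 + 50 + 49 + 48 + 47 + 46 + 45 + 44 + 43 + 42 + 41 + 40 + 39 + 38 + 37 + 36 + 35 + 34 + 33 + 32 + 31 + 30 + 29 + 28 + 27 + 26 + 25 + 24 + 23 + 22 + 21 + 20 + 19 + 18 + 17 + 16 + 15 + 14 + 13 + 12 + 11 + 10 + 9 + 8 + 7 + 6 + 5 + 4 + 3 + 2 + 1 + 0
= 1653

1653


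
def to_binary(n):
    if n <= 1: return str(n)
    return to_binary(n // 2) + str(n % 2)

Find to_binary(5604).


to_binary(5604) = to_binary(2802) + '0'
to_binary(2802) = to_binary(1401) + '0'
to_binary(1401) = to_binary(700) + '1'
to_binary(700) = to_binary(350) + '0'
to_binary(350) = to_binary(175) + '0'
to_binary(175) = to_binary(87) + '1'
to_binary(87) = to_binary(43) + '1'
to_binary(43) = to_binary(21) + '1'
to_binary(21) = to_binary(10) + '1'
to_binary(10) = to_binary(5) + '0'
to_binary(5) = to_binary(2) + '1'
to_binary(2) = to_binary(1) + '0'
to_binary(1) = '1'  (base case)
Concatenating: '1' + '0' + '1' + '0' + '1' + '1' + '1' + '1' + '0' + '0' + '1' + '0' + '0' = '1010111100100'

1010111100100


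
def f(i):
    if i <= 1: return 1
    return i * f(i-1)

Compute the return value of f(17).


f(17)
= 17 * f(16)
= 17 * 16 * f(15)
= 17 * 16 * 15 * f(14)
= 17 * 16 * 15 * 14 * f(13)
= 17 * 16 * 15 * 14 * 13 * f(12)
= 17 * 16 * 15 * 14 * 13 * 12 * f(11)
= 17 * 16 * 15 * 14 * 13 * 12 * 11 * f(10)
= 17 * 16 * 15 * 14 * 13 * 12 * 11 * 10 * f(9)
= 17 * 16 * 15 * 14 * 13 * 12 * 11 * 10 * 9 * f(8)
= 17 * 16 * 15 * 14 * 13 * 12 * 11 * 10 * 9 * 8 * f(7)
= 17 * 16 * 15 * 14 * 13 * 12 * 11 * 10 * 9 * 8 * 7 * f(6)
= 17 * 16 * 15 * 14 * 13 * 12 * 11 * 10 * 9 * 8 * 7 * 6 * f(5)
= 17 * 16 * 15 * 14 * 13 * 12 * 11 * 10 * 9 * 8 * 7 * 6 * 5 * f(4)
= 17 * 16 * 15 * 14 * 13 * 12 * 11 * 10 * 9 * 8 * 7 * 6 * 5 * 4 * f(3)
= 17 * 16 * 15 * 14 * 13 * 12 * 11 * 10 * 9 * 8 * 7 * 6 * 5 * 4 * 3 * f(2)
= 17 * 16 * 15 * 14 * 13 * 12 * 11 * 10 * 9 * 8 * 7 * 6 * 5 * 4 * 3 * 2 * f(1)
= 17 * 16 * 15 * 14 * 13 * 12 * 11 * 10 * 9 * 8 * 7 * 6 * 5 * 4 * 3 * 2 * 1
= 355687428096000

355687428096000


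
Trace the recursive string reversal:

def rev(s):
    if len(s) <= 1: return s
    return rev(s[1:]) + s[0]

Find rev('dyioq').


rev('dyioq') = rev('yioq') + 'd'
rev('yioq') = rev('ioq') + 'y'
rev('ioq') = rev('oq') + 'i'
rev('oq') = rev('q') + 'o'
rev('q') = 'q'  (base case)
Concatenating: 'q' + 'o' + 'i' + 'y' + 'd' = 'qoiyd'

qoiyd


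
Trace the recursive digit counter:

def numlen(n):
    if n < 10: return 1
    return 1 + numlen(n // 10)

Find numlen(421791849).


numlen(421791849) = 1 + numlen(42179184)
numlen(42179184) = 1 + numlen(4217918)
numlen(4217918) = 1 + numlen(421791)
numlen(421791) = 1 + numlen(42179)
numlen(42179) = 1 + numlen(4217)
numlen(4217) = 1 + numlen(421)
numlen(421) = 1 + numlen(42)
numlen(42) = 1 + numlen(4)
numlen(4) = 1  (base case: 4 < 10)
Unwinding: 1 + 1 + 1 + 1 + 1 + 1 + 1 + 1 + 1 = 9

9


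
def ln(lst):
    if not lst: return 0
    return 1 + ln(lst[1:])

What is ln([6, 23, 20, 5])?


ln([6, 23, 20, 5]) = 1 + ln([23, 20, 5])
ln([23, 20, 5]) = 1 + ln([20, 5])
ln([20, 5]) = 1 + ln([5])
ln([5]) = 1 + ln([])
ln([]) = 0  (base case)
Unwinding: 1 + 1 + 1 + 1 + 0 = 4

4


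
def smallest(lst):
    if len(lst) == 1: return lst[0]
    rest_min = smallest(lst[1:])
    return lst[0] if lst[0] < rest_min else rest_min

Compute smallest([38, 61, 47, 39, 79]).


smallest([38, 61, 47, 39, 79]): compare 38 with smallest([61, 47, 39, 79])
smallest([61, 47, 39, 79]): compare 61 with smallest([47, 39, 79])
smallest([47, 39, 79]): compare 47 with smallest([39, 79])
smallest([39, 79]): compare 39 with smallest([79])
smallest([79]) = 79  (base case)
Compare 39 with 79 -> 39
Compare 47 with 39 -> 39
Compare 61 with 39 -> 39
Compare 38 with 39 -> 38

38


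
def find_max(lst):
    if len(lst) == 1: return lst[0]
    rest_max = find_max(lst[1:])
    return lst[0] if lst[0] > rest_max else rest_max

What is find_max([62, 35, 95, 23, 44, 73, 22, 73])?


find_max([62, 35, 95, 23, 44, 73, 22, 73]): compare 62 with find_max([35, 95, 23, 44, 73, 22, 73])
find_max([35, 95, 23, 44, 73, 22, 73]): compare 35 with find_max([95, 23, 44, 73, 22, 73])
find_max([95, 23, 44, 73, 22, 73]): compare 95 with find_max([23, 44, 73, 22, 73])
find_max([23, 44, 73, 22, 73]): compare 23 with find_max([44, 73, 22, 73])
find_max([44, 73, 22, 73]): compare 44 with find_max([73, 22, 73])
find_max([73, 22, 73]): compare 73 with find_max([22, 73])
find_max([22, 73]): compare 22 with find_max([73])
find_max([73]) = 73  (base case)
Compare 22 with 73 -> 73
Compare 73 with 73 -> 73
Compare 44 with 73 -> 73
Compare 23 with 73 -> 73
Compare 95 with 73 -> 95
Compare 35 with 95 -> 95
Compare 62 with 95 -> 95

95


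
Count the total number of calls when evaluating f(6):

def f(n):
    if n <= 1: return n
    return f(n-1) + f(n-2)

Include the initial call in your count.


Let C(n) = total calls for f(n)
C(0) = 1, C(1) = 1
C(2) = 1 + C(1) + C(0) = 1 + 1 + 1 = 3
C(3) = 1 + C(2) + C(1) = 1 + 3 + 1 = 5
C(4) = 1 + C(3) + C(2) = 1 + 5 + 3 = 9
C(5) = 1 + C(4) + C(3) = 1 + 9 + 5 = 15
C(6) = 1 + C(5) + C(4) = 1 + 15 + 9 = 25

25


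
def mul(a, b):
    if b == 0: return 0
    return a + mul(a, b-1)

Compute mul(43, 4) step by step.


mul(43, 4) = 43 + mul(43, 3)
mul(43, 3) = 43 + mul(43, 2)
mul(43, 2) = 43 + mul(43, 1)
mul(43, 1) = 43 + mul(43, 0)
mul(43, 0) = 0  (base case)
Total: 43 + 43 + 43 + 43 + 0 = 172

172


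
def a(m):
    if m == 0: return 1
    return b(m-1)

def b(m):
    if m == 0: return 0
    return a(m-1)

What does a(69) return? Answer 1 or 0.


a(69) = b(68)
b(68) = a(67)
a(67) = b(66)
b(66) = a(65)
a(65) = b(64)
b(64) = a(63)
a(63) = b(62)
b(62) = a(61)
a(61) = b(60)
b(60) = a(59)
a(59) = b(58)
b(58) = a(57)
a(57) = b(56)
b(56) = a(55)
a(55) = b(54)
b(54) = a(53)
a(53) = b(52)
b(52) = a(51)
a(51) = b(50)
b(50) = a(49)
a(49) = b(48)
b(48) = a(47)
a(47) = b(46)
b(46) = a(45)
a(45) = b(44)
b(44) = a(43)
a(43) = b(42)
b(42) = a(41)
a(41) = b(40)
b(40) = a(39)
a(39) = b(38)
b(38) = a(37)
a(37) = b(36)
b(36) = a(35)
a(35) = b(34)
b(34) = a(33)
a(33) = b(32)
b(32) = a(31)
a(31) = b(30)
b(30) = a(29)
a(29) = b(28)
b(28) = a(27)
a(27) = b(26)
b(26) = a(25)
a(25) = b(24)
b(24) = a(23)
a(23) = b(22)
b(22) = a(21)
a(21) = b(20)
b(20) = a(19)
a(19) = b(18)
b(18) = a(17)
a(17) = b(16)
b(16) = a(15)
a(15) = b(14)
b(14) = a(13)
a(13) = b(12)
b(12) = a(11)
a(11) = b(10)
b(10) = a(9)
a(9) = b(8)
b(8) = a(7)
a(7) = b(6)
b(6) = a(5)
a(5) = b(4)
b(4) = a(3)
a(3) = b(2)
b(2) = a(1)
a(1) = b(0)
b(0) = 0  (base case)
Result: 0

0


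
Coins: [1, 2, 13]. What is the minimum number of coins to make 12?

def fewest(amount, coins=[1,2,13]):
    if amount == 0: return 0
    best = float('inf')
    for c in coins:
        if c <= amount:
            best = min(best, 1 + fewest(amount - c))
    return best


Building up with DP:
fewest(0) = 0
fewest(1) = min(1+fewest(0)=1+0=1) = 1
fewest(2) = min(1+fewest(1)=1+1=2, 1+fewest(0)=1+0=1) = 1
fewest(3) = min(1+fewest(2)=1+1=2, 1+fewest(1)=1+1=2) = 2
fewest(4) = min(1+fewest(3)=1+2=3, 1+fewest(2)=1+1=2) = 2
fewest(5) = min(1+fewest(4)=1+2=3, 1+fewest(3)=1+2=3) = 3
fewest(6) = min(1+fewest(5)=1+3=4, 1+fewest(4)=1+2=3) = 3
fewest(7) = min(1+fewest(6)=1+3=4, 1+fewest(5)=1+3=4) = 4
fewest(8) = min(1+fewest(7)=1+4=5, 1+fewest(6)=1+3=4) = 4
fewest(9) = min(1+fewest(8)=1+4=5, 1+fewest(7)=1+4=5) = 5
fewest(10) = min(1+fewest(9)=1+5=6, 1+fewest(8)=1+4=5) = 5
fewest(11) = min(1+fewest(10)=1+5=6, 1+fewest(9)=1+5=6) = 6
fewest(12) = min(1+fewest(11)=1+6=7, 1+fewest(10)=1+5=6) = 6

6


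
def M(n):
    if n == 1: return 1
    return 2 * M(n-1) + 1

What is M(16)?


M(16) = 2 * M(15) + 1
M(15) = 2 * M(14) + 1
M(14) = 2 * M(13) + 1
M(13) = 2 * M(12) + 1
M(12) = 2 * M(11) + 1
M(11) = 2 * M(10) + 1
M(10) = 2 * M(9) + 1
M(9) = 2 * M(8) + 1
M(8) = 2 * M(7) + 1
M(7) = 2 * M(6) + 1
M(6) = 2 * M(5) + 1
M(5) = 2 * M(4) + 1
M(4) = 2 * M(3) + 1
M(3) = 2 * M(2) + 1
M(2) = 2 * M(1) + 1
M(1) = 1  (base case)
M(2) = 2 * 1 + 1 = 3
M(3) = 2 * 3 + 1 = 7
M(4) = 2 * 7 + 1 = 15
M(5) = 2 * 15 + 1 = 31
M(6) = 2 * 31 + 1 = 63
M(7) = 2 * 63 + 1 = 127
M(8) = 2 * 127 + 1 = 255
M(9) = 2 * 255 + 1 = 511
M(10) = 2 * 511 + 1 = 1023
M(11) = 2 * 1023 + 1 = 2047
M(12) = 2 * 2047 + 1 = 4095
M(13) = 2 * 4095 + 1 = 8191
M(14) = 2 * 8191 + 1 = 16383
M(15) = 2 * 16383 + 1 = 32767
M(16) = 2 * 32767 + 1 = 65535

65535


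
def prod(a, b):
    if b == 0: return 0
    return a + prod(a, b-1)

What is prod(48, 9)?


prod(48, 9) = 48 + prod(48, 8)
prod(48, 8) = 48 + prod(48, 7)
prod(48, 7) = 48 + prod(48, 6)
prod(48, 6) = 48 + prod(48, 5)
prod(48, 5) = 48 + prod(48, 4)
prod(48, 4) = 48 + prod(48, 3)
prod(48, 3) = 48 + prod(48, 2)
prod(48, 2) = 48 + prod(48, 1)
prod(48, 1) = 48 + prod(48, 0)
prod(48, 0) = 0  (base case)
Total: 48 + 48 + 48 + 48 + 48 + 48 + 48 + 48 + 48 + 0 = 432

432


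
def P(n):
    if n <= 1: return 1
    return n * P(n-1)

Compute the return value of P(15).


P(15)
= 15 * P(14)
= 15 * 14 * P(13)
= 15 * 14 * 13 * P(12)
= 15 * 14 * 13 * 12 * P(11)
= 15 * 14 * 13 * 12 * 11 * P(10)
= 15 * 14 * 13 * 12 * 11 * 10 * P(9)
= 15 * 14 * 13 * 12 * 11 * 10 * 9 * P(8)
= 15 * 14 * 13 * 12 * 11 * 10 * 9 * 8 * P(7)
= 15 * 14 * 13 * 12 * 11 * 10 * 9 * 8 * 7 * P(6)
= 15 * 14 * 13 * 12 * 11 * 10 * 9 * 8 * 7 * 6 * P(5)
= 15 * 14 * 13 * 12 * 11 * 10 * 9 * 8 * 7 * 6 * 5 * P(4)
= 15 * 14 * 13 * 12 * 11 * 10 * 9 * 8 * 7 * 6 * 5 * 4 * P(3)
= 15 * 14 * 13 * 12 * 11 * 10 * 9 * 8 * 7 * 6 * 5 * 4 * 3 * P(2)
= 15 * 14 * 13 * 12 * 11 * 10 * 9 * 8 * 7 * 6 * 5 * 4 * 3 * 2 * P(1)
= 15 * 14 * 13 * 12 * 11 * 10 * 9 * 8 * 7 * 6 * 5 * 4 * 3 * 2 * 1
= 1307674368000

1307674368000


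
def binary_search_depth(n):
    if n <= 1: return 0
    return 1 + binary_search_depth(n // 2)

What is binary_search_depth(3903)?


3903 / 2 = 1951
1951 / 2 = 975
975 / 2 = 487
487 / 2 = 243
243 / 2 = 121
121 / 2 = 60
60 / 2 = 30
30 / 2 = 15
15 / 2 = 7
7 / 2 = 3
3 / 2 = 1
Reached 1 after 11 halvings

11


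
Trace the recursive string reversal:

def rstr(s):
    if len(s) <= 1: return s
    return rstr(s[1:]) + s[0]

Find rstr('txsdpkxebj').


rstr('txsdpkxebj') = rstr('xsdpkxebj') + 't'
rstr('xsdpkxebj') = rstr('sdpkxebj') + 'x'
rstr('sdpkxebj') = rstr('dpkxebj') + 's'
rstr('dpkxebj') = rstr('pkxebj') + 'd'
rstr('pkxebj') = rstr('kxebj') + 'p'
rstr('kxebj') = rstr('xebj') + 'k'
rstr('xebj') = rstr('ebj') + 'x'
rstr('ebj') = rstr('bj') + 'e'
rstr('bj') = rstr('j') + 'b'
rstr('j') = 'j'  (base case)
Concatenating: 'j' + 'b' + 'e' + 'x' + 'k' + 'p' + 'd' + 's' + 'x' + 't' = 'jbexkpdsxt'

jbexkpdsxt


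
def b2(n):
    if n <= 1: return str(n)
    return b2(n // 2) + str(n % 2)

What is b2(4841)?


b2(4841) = b2(2420) + '1'
b2(2420) = b2(1210) + '0'
b2(1210) = b2(605) + '0'
b2(605) = b2(302) + '1'
b2(302) = b2(151) + '0'
b2(151) = b2(75) + '1'
b2(75) = b2(37) + '1'
b2(37) = b2(18) + '1'
b2(18) = b2(9) + '0'
b2(9) = b2(4) + '1'
b2(4) = b2(2) + '0'
b2(2) = b2(1) + '0'
b2(1) = '1'  (base case)
Concatenating: '1' + '0' + '0' + '1' + '0' + '1' + '1' + '1' + '0' + '1' + '0' + '0' + '1' = '1001011101001'

1001011101001


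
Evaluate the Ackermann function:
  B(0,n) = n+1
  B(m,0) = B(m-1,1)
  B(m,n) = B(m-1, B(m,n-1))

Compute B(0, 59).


B(0, 59) = 60
Result: B(0, 59) = 60

60


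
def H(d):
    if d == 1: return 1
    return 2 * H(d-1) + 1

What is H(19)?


H(19) = 2 * H(18) + 1
H(18) = 2 * H(17) + 1
H(17) = 2 * H(16) + 1
H(16) = 2 * H(15) + 1
H(15) = 2 * H(14) + 1
H(14) = 2 * H(13) + 1
H(13) = 2 * H(12) + 1
H(12) = 2 * H(11) + 1
H(11) = 2 * H(10) + 1
H(10) = 2 * H(9) + 1
H(9) = 2 * H(8) + 1
H(8) = 2 * H(7) + 1
H(7) = 2 * H(6) + 1
H(6) = 2 * H(5) + 1
H(5) = 2 * H(4) + 1
H(4) = 2 * H(3) + 1
H(3) = 2 * H(2) + 1
H(2) = 2 * H(1) + 1
H(1) = 1  (base case)
H(2) = 2 * 1 + 1 = 3
H(3) = 2 * 3 + 1 = 7
H(4) = 2 * 7 + 1 = 15
H(5) = 2 * 15 + 1 = 31
H(6) = 2 * 31 + 1 = 63
H(7) = 2 * 63 + 1 = 127
H(8) = 2 * 127 + 1 = 255
H(9) = 2 * 255 + 1 = 511
H(10) = 2 * 511 + 1 = 1023
H(11) = 2 * 1023 + 1 = 2047
H(12) = 2 * 2047 + 1 = 4095
H(13) = 2 * 4095 + 1 = 8191
H(14) = 2 * 8191 + 1 = 16383
H(15) = 2 * 16383 + 1 = 32767
H(16) = 2 * 32767 + 1 = 65535
H(17) = 2 * 65535 + 1 = 131071
H(18) = 2 * 131071 + 1 = 262143
H(19) = 2 * 262143 + 1 = 524287

524287


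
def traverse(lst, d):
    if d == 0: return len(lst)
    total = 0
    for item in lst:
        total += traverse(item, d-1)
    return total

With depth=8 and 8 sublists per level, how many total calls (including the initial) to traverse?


At depth 0 (root): 1 call
At depth 1: each of 1 parents calls traverse on 8 children = 8 calls
At depth 2: each of 8 parents calls traverse on 8 children = 64 calls
At depth 3: each of 64 parents calls traverse on 8 children = 512 calls
At depth 4: each of 512 parents calls traverse on 8 children = 4096 calls
At depth 5: each of 4096 parents calls traverse on 8 children = 32768 calls
At depth 6: each of 32768 parents calls traverse on 8 children = 262144 calls
At depth 7: each of 262144 parents calls traverse on 8 children = 2097152 calls
At depth 8: each of 2097152 parents calls traverse on 8 children = 16777216 calls
Total: 1 + 8 + 64 + 512 + 4096 + 32768 + 262144 + 2097152 + 16777216 = 19173961

19173961


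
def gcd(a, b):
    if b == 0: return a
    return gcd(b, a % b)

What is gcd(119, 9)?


gcd(119, 9) = gcd(9, 2)
gcd(9, 2) = gcd(2, 1)
gcd(2, 1) = gcd(1, 0)
gcd(1, 0) = 1  (base case)

1


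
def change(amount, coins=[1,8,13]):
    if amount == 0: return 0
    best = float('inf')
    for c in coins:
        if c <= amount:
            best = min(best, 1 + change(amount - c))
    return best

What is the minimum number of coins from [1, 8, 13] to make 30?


Building up with DP:
change(0) = 0
change(1) = min(1+change(0)=1+0=1) = 1
change(2) = min(1+change(1)=1+1=2) = 2
change(3) = min(1+change(2)=1+2=3) = 3
change(4) = min(1+change(3)=1+3=4) = 4
change(5) = min(1+change(4)=1+4=5) = 5
change(6) = min(1+change(5)=1+5=6) = 6
change(7) = min(1+change(6)=1+6=7) = 7
change(8) = min(1+change(7)=1+7=8, 1+change(0)=1+0=1) = 1
change(9) = min(1+change(8)=1+1=2, 1+change(1)=1+1=2) = 2
change(10) = min(1+change(9)=1+2=3, 1+change(2)=1+2=3) = 3
change(11) = min(1+change(10)=1+3=4, 1+change(3)=1+3=4) = 4
change(12) = min(1+change(11)=1+4=5, 1+change(4)=1+4=5) = 5
change(13) = min(1+change(12)=1+5=6, 1+change(5)=1+5=6, 1+change(0)=1+0=1) = 1
change(14) = min(1+change(13)=1+1=2, 1+change(6)=1+6=7, 1+change(1)=1+1=2) = 2
change(15) = min(1+change(14)=1+2=3, 1+change(7)=1+7=8, 1+change(2)=1+2=3) = 3
change(16) = min(1+change(15)=1+3=4, 1+change(8)=1+1=2, 1+change(3)=1+3=4) = 2
change(17) = min(1+change(16)=1+2=3, 1+change(9)=1+2=3, 1+change(4)=1+4=5) = 3
change(18) = min(1+change(17)=1+3=4, 1+change(10)=1+3=4, 1+change(5)=1+5=6) = 4
change(19) = min(1+change(18)=1+4=5, 1+change(11)=1+4=5, 1+change(6)=1+6=7) = 5
change(20) = min(1+change(19)=1+5=6, 1+change(12)=1+5=6, 1+change(7)=1+7=8) = 6
change(21) = min(1+change(20)=1+6=7, 1+change(13)=1+1=2, 1+change(8)=1+1=2) = 2
change(22) = min(1+change(21)=1+2=3, 1+change(14)=1+2=3, 1+change(9)=1+2=3) = 3
change(23) = min(1+change(22)=1+3=4, 1+change(15)=1+3=4, 1+change(10)=1+3=4) = 4
change(24) = min(1+change(23)=1+4=5, 1+change(16)=1+2=3, 1+change(11)=1+4=5) = 3
change(25) = min(1+change(24)=1+3=4, 1+change(17)=1+3=4, 1+change(12)=1+5=6) = 4
change(26) = min(1+change(25)=1+4=5, 1+change(18)=1+4=5, 1+change(13)=1+1=2) = 2
change(27) = min(1+change(26)=1+2=3, 1+change(19)=1+5=6, 1+change(14)=1+2=3) = 3
change(28) = min(1+change(27)=1+3=4, 1+change(20)=1+6=7, 1+change(15)=1+3=4) = 4
change(29) = min(1+change(28)=1+4=5, 1+change(21)=1+2=3, 1+change(16)=1+2=3) = 3
change(30) = min(1+change(29)=1+3=4, 1+change(22)=1+3=4, 1+change(17)=1+3=4) = 4

4


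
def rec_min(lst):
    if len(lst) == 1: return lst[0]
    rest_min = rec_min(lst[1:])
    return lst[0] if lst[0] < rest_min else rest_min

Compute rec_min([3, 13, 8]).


rec_min([3, 13, 8]): compare 3 with rec_min([13, 8])
rec_min([13, 8]): compare 13 with rec_min([8])
rec_min([8]) = 8  (base case)
Compare 13 with 8 -> 8
Compare 3 with 8 -> 3

3


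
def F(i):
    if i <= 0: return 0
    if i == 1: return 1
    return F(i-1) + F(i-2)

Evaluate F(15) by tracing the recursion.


Computing F(15) bottom-up:
F(0) = 0
F(1) = 1
F(2) = F(1) + F(0) = 1 + 0 = 1
F(3) = F(2) + F(1) = 1 + 1 = 2
F(4) = F(3) + F(2) = 2 + 1 = 3
F(5) = F(4) + F(3) = 3 + 2 = 5
F(6) = F(5) + F(4) = 5 + 3 = 8
F(7) = F(6) + F(5) = 8 + 5 = 13
F(8) = F(7) + F(6) = 13 + 8 = 21
F(9) = F(8) + F(7) = 21 + 13 = 34
F(10) = F(9) + F(8) = 34 + 21 = 55
F(11) = F(10) + F(9) = 55 + 34 = 89
F(12) = F(11) + F(10) = 89 + 55 = 144
F(13) = F(12) + F(11) = 144 + 89 = 233
F(14) = F(13) + F(12) = 233 + 144 = 377
F(15) = F(14) + F(13) = 377 + 233 = 610

610


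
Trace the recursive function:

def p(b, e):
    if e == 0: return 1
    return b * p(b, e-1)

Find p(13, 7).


p(13, 7)
= 13 * p(13, 6)
= 13 * 13 * p(13, 5)
= 13 * 13 * 13 * p(13, 4)
= 13 * 13 * 13 * 13 * p(13, 3)
= 13 * 13 * 13 * 13 * 13 * p(13, 2)
= 13 * 13 * 13 * 13 * 13 * 13 * p(13, 1)
= 13 * 13 * 13 * 13 * 13 * 13 * 13 * p(13, 0)
= 13 * 13 * 13 * 13 * 13 * 13 * 13 * 1
= 62748517

62748517


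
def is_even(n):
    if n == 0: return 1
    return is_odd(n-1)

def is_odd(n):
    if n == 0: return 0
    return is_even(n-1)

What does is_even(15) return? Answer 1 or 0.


is_even(15) = is_odd(14)
is_odd(14) = is_even(13)
is_even(13) = is_odd(12)
is_odd(12) = is_even(11)
is_even(11) = is_odd(10)
is_odd(10) = is_even(9)
is_even(9) = is_odd(8)
is_odd(8) = is_even(7)
is_even(7) = is_odd(6)
is_odd(6) = is_even(5)
is_even(5) = is_odd(4)
is_odd(4) = is_even(3)
is_even(3) = is_odd(2)
is_odd(2) = is_even(1)
is_even(1) = is_odd(0)
is_odd(0) = 0  (base case)
Result: 0

0


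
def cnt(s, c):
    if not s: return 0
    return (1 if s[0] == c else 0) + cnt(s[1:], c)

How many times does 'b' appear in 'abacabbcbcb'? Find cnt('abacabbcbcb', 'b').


s[0]='a' != 'b' -> 0
s[0]='b' == 'b' -> 1
s[0]='a' != 'b' -> 0
s[0]='c' != 'b' -> 0
s[0]='a' != 'b' -> 0
s[0]='b' == 'b' -> 1
s[0]='b' == 'b' -> 1
s[0]='c' != 'b' -> 0
s[0]='b' == 'b' -> 1
s[0]='c' != 'b' -> 0
s[0]='b' == 'b' -> 1
Sum: 0 + 1 + 0 + 0 + 0 + 1 + 1 + 0 + 1 + 0 + 1 = 5

5


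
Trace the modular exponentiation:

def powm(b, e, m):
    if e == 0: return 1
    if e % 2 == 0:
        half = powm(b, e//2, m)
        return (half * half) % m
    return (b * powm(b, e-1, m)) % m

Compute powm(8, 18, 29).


powm(8, 18, 29): e is even, compute powm(8, 9, 29)
  powm(8, 9, 29): e is odd, compute powm(8, 8, 29)
    powm(8, 8, 29): e is even, compute powm(8, 4, 29)
      powm(8, 4, 29): e is even, compute powm(8, 2, 29)
        powm(8, 2, 29): e is even, compute powm(8, 1, 29)
          powm(8, 1, 29): e is odd, compute powm(8, 0, 29)
          powm(8, 0, 29) = 1
          (8 * 1) % 29 = 8
        half=8, (8*8) % 29 = 6
      half=6, (6*6) % 29 = 7
    half=7, (7*7) % 29 = 20
  (8 * 20) % 29 = 15
half=15, (15*15) % 29 = 22

22
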